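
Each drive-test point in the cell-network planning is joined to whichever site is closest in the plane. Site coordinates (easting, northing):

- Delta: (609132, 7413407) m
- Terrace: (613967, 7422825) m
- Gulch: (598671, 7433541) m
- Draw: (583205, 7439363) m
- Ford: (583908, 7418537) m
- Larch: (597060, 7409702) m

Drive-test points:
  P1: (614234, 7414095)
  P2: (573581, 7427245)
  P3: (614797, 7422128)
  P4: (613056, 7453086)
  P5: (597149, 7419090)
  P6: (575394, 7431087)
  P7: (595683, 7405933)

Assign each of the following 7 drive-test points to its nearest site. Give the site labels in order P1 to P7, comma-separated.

Delta, Ford, Terrace, Gulch, Larch, Draw, Larch

P1 → Delta (d²=26503748.00)
P2 → Ford (d²=182476193.00)
P3 → Terrace (d²=1174709.00)
P4 → Gulch (d²=588935250.00)
P5 → Larch (d²=88142465.00)
P6 → Draw (d²=129503897.00)
P7 → Larch (d²=16101490.00)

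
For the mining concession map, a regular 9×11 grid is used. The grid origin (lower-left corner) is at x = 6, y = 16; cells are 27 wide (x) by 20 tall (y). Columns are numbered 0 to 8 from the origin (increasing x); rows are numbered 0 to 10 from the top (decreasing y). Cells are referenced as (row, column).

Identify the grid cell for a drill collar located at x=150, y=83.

Column index: ⌊(150 − 6) / 27⌋ = ⌊5.333⌋ = 5
Row offset from origin: ⌊(83 − 16) / 20⌋ = ⌊3.350⌋ = 3 → row 7 (counted from top)

(7, 5)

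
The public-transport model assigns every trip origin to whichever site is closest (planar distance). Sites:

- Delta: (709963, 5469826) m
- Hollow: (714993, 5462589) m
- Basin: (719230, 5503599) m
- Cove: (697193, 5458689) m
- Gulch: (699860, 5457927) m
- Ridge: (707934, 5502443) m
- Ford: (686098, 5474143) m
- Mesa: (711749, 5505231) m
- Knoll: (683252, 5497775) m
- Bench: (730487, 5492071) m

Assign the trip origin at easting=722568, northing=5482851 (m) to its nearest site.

Bench

Squared distances to each site:
Delta: 328536650.000; Hollow: 467929269.000; Basin: 441621748.000; Cove: 1227692869.000; Gulch: 1136859040.000; Ridge: 598000420.000; Ford: 1405890164.000; Mesa: 617915161.000; Knoll: 1768473632.000; Bench: 147718961.000.
Minimum at Bench.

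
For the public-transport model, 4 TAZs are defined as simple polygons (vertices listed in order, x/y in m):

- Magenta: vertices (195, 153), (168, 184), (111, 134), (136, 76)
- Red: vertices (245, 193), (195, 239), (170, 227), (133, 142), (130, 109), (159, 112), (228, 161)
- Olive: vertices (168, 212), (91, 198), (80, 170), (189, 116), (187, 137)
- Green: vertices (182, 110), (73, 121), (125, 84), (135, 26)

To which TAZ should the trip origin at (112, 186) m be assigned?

Olive

Cast a ray rightward from (112, 186). For each polygon, the edges (by vertex number in listed order) whose endpoints lie on opposite sides of y = 186, where each meets that height, and whether that is right or left of the point:
Magenta: no edge straddles that height → 0 crossings.
Red: 3–4 at x≈152.2 (right), 7–1 at x≈241.3 (right) → 2 crossings.
Olive: 2–3 at x≈86.3 (left), 5–1 at x≈174.6 (right) → 1 crossing.
Green: no edge straddles that height → 0 crossings.
Only Olive has an odd count, so the point is inside Olive.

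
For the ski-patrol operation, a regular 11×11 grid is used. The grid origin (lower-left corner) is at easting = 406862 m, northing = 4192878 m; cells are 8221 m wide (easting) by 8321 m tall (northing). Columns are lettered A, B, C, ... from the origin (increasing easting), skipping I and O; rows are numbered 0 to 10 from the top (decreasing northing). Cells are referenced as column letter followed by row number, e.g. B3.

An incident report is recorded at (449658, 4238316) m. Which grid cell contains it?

Column index: ⌊(449658 − 406862) / 8221⌋ = ⌊5.206⌋ = 5 → column F
Row offset from origin: ⌊(4238316 − 4192878) / 8321⌋ = ⌊5.461⌋ = 5 → row 5 (counted from top)

F5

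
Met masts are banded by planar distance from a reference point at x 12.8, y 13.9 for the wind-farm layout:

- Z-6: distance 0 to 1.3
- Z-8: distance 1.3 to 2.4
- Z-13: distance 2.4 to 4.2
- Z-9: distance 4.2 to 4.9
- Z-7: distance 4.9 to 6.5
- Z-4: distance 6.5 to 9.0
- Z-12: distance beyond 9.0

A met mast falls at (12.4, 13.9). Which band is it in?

Distance = √((12.4−12.8)² + (13.9−13.9)²) = √(0.160 + 0.000) = 0.400.
0 ≤ 0.400 < 1.3 → Z-6.

Z-6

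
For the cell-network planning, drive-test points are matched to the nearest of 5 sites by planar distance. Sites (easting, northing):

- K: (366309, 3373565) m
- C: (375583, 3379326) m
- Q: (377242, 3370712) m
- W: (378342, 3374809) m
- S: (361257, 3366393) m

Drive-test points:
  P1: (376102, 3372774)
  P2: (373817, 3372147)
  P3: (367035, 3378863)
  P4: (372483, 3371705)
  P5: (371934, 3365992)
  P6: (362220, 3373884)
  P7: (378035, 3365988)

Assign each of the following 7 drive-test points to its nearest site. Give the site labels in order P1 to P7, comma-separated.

Q, Q, K, Q, Q, K, Q

P1 → Q (d²=5551444.00)
P2 → Q (d²=13789850.00)
P3 → K (d²=28595880.00)
P4 → Q (d²=23634130.00)
P5 → Q (d²=50453264.00)
P6 → K (d²=16821682.00)
P7 → Q (d²=22945025.00)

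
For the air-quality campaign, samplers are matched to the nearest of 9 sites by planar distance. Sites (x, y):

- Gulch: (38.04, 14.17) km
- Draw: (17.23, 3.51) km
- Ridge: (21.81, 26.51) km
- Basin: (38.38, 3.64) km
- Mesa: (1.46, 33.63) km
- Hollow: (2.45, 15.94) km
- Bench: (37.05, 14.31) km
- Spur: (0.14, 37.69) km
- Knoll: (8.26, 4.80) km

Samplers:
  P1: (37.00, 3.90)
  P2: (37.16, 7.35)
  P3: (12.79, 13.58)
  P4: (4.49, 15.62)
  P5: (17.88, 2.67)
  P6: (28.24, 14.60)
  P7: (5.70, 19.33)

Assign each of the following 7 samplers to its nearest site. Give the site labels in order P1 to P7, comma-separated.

P1 → Basin (d²=1.97)
P2 → Basin (d²=15.25)
P3 → Knoll (d²=97.61)
P4 → Hollow (d²=4.26)
P5 → Draw (d²=1.13)
P6 → Bench (d²=77.70)
P7 → Hollow (d²=22.05)

Basin, Basin, Knoll, Hollow, Draw, Bench, Hollow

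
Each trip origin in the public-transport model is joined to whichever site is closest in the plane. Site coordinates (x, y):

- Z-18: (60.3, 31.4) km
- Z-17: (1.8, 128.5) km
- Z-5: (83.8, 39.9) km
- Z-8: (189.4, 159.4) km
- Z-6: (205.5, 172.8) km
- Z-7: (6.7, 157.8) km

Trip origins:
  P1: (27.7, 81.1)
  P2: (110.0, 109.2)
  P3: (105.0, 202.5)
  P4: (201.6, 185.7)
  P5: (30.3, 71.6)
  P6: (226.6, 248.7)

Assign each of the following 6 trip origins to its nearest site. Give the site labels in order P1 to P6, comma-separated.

P1 → Z-17 (d²=2917.57)
P2 → Z-5 (d²=5488.93)
P3 → Z-8 (d²=8980.97)
P4 → Z-6 (d²=181.62)
P5 → Z-18 (d²=2516.04)
P6 → Z-6 (d²=6206.02)

Z-17, Z-5, Z-8, Z-6, Z-18, Z-6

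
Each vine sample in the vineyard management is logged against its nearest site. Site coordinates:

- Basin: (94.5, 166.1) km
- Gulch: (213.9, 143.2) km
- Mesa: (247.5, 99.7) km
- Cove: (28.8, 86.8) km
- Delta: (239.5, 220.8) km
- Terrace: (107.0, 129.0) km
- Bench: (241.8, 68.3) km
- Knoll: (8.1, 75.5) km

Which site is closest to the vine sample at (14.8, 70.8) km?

Squared distances to each site:
Basin: 15434.180; Gulch: 44882.570; Mesa: 54984.500; Cove: 452.000; Delta: 72990.090; Terrace: 11888.080; Bench: 51535.250; Knoll: 66.980.
Minimum at Knoll.

Knoll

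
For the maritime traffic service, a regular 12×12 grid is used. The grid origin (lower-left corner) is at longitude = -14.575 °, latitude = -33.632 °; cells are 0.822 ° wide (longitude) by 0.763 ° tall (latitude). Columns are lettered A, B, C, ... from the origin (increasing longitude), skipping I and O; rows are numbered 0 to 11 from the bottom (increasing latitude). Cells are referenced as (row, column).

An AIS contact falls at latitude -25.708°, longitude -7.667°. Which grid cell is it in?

Column index: ⌊(-7.667 − -14.575) / 0.822⌋ = ⌊8.404⌋ = 8 → column J
Row offset from origin: ⌊(-25.708 − -33.632) / 0.763⌋ = ⌊10.385⌋ = 10 → row 10

(10, J)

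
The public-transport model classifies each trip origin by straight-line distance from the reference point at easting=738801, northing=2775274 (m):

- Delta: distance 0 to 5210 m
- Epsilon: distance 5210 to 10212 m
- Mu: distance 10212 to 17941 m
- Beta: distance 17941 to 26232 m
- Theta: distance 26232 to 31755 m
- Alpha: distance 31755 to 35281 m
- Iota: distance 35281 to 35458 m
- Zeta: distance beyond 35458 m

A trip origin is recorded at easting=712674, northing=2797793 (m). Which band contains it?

Alpha

Distance = √((712674−738801)² + (2797793−2775274)²) = √(682620129.000 + 507105361.000) = 34492.398 m.
31755 ≤ 34492.398 < 35281 → Alpha.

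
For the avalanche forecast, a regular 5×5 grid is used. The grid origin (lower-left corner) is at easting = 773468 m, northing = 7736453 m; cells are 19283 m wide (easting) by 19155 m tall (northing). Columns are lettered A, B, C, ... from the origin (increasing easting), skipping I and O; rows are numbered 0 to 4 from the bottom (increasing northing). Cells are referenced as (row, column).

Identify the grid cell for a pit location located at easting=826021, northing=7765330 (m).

(1, C)

Column index: ⌊(826021 − 773468) / 19283⌋ = ⌊2.725⌋ = 2 → column C
Row offset from origin: ⌊(7765330 − 7736453) / 19155⌋ = ⌊1.508⌋ = 1 → row 1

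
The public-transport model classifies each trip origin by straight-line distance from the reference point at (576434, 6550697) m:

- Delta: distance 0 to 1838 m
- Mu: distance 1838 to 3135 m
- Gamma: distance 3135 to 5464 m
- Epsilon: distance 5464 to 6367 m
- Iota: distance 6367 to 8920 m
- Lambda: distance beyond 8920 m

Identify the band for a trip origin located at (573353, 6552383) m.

Gamma

Distance = √((573353−576434)² + (6552383−6550697)²) = √(9492561.000 + 2842596.000) = 3512.144 m.
3135 ≤ 3512.144 < 5464 → Gamma.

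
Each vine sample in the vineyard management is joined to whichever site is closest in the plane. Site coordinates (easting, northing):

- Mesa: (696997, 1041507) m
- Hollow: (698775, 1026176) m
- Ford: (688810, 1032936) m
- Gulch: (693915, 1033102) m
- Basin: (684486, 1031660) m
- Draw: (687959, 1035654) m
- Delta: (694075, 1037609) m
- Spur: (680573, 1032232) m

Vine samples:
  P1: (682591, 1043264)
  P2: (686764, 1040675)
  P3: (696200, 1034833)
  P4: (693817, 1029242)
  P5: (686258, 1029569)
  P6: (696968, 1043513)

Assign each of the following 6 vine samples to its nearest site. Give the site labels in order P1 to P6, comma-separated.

Draw, Draw, Gulch, Gulch, Basin, Mesa

P1 → Draw (d²=86727524.00)
P2 → Draw (d²=26638466.00)
P3 → Gulch (d²=8217586.00)
P4 → Gulch (d²=14909204.00)
P5 → Basin (d²=7512265.00)
P6 → Mesa (d²=4024877.00)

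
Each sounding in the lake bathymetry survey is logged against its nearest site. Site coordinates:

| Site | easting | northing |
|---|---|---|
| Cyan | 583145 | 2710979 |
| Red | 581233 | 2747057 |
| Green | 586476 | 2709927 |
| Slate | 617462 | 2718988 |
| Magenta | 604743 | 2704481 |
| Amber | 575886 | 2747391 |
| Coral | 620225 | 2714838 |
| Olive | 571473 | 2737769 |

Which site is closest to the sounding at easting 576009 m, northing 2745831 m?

Amber

Squared distances to each site:
Cyan: 1265584400.000; Red: 28793252.000; Green: 1398655305.000; Slate: 2438897858.000; Magenta: 2535465256.000; Amber: 2448729.000; Coral: 2915620705.000; Olive: 85571140.000.
Minimum at Amber.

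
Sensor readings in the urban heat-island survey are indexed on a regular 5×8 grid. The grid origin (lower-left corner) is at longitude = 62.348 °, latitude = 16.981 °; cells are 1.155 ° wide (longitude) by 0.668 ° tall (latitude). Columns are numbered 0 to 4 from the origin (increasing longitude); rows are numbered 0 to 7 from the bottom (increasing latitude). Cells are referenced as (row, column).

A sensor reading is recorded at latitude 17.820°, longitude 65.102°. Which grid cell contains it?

(1, 2)

Column index: ⌊(65.102 − 62.348) / 1.155⌋ = ⌊2.384⌋ = 2
Row offset from origin: ⌊(17.820 − 16.981) / 0.668⌋ = ⌊1.256⌋ = 1 → row 1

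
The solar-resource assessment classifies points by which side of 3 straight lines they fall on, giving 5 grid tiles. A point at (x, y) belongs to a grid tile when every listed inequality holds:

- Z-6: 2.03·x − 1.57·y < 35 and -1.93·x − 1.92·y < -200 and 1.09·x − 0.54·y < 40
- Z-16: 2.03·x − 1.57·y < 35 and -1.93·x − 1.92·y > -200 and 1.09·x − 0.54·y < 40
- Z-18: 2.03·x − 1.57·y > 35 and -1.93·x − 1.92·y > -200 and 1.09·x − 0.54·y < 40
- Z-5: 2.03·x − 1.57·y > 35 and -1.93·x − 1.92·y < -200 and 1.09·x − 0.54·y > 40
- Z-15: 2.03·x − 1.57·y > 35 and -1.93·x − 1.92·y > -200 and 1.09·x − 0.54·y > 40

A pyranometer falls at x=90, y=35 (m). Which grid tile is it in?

Z-5

2.03·90 − 1.57·35 = 127.750, which is > 35
-1.93·90 − 1.92·35 = -240.900, which is < -200
1.09·90 − 0.54·35 = 79.200, which is > 40
This sign pattern matches Z-5.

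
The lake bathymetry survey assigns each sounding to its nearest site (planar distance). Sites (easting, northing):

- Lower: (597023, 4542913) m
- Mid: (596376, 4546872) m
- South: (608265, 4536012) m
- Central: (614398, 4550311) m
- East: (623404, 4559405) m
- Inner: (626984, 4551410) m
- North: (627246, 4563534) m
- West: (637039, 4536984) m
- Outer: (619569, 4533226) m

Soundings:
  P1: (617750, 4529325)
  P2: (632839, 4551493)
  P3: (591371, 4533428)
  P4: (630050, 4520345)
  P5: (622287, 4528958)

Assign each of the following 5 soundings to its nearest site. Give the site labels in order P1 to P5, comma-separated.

Outer, Inner, Lower, Outer, Outer

P1 → Outer (d²=18526562.00)
P2 → Inner (d²=34287914.00)
P3 → Lower (d²=121910329.00)
P4 → Outer (d²=275771522.00)
P5 → Outer (d²=25603348.00)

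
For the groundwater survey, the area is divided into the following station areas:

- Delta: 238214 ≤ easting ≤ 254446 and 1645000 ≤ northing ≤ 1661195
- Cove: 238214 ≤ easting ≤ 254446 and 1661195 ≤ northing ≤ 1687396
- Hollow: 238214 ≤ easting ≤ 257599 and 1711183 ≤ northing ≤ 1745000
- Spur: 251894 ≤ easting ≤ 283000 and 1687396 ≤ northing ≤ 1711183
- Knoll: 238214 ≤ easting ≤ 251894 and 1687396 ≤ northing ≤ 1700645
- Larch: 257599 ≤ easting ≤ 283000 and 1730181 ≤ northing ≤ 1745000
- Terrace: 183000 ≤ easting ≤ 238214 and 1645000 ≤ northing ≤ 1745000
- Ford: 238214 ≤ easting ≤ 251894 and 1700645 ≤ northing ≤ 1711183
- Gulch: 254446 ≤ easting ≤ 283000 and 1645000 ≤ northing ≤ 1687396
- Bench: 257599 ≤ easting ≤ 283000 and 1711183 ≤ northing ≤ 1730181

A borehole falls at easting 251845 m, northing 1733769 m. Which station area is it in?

Hollow

The point has easting = 251845 and northing = 1733769.
Only Hollow satisfies 238214 ≤ easting ≤ 257599 and 1711183 ≤ northing ≤ 1745000.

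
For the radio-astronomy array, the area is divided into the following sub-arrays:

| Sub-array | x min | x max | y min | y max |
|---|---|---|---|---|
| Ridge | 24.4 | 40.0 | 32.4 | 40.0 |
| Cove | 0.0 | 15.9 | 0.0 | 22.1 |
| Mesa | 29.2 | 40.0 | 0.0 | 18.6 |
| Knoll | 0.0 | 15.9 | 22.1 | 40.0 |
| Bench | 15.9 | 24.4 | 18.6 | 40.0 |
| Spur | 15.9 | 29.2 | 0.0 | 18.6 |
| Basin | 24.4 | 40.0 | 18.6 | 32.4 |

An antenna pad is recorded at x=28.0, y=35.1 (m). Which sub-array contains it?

The point has x = 28.0 and y = 35.1.
Only Ridge satisfies 24.4 ≤ x ≤ 40.0 and 32.4 ≤ y ≤ 40.0.

Ridge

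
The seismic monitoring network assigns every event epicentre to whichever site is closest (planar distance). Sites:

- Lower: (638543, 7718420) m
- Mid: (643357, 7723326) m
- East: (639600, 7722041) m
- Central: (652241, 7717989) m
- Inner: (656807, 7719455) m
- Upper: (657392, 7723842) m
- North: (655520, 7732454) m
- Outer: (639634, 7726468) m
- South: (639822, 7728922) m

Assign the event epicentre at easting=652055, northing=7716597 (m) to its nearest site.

Squared distances to each site:
Lower: 185897473.000; Mid: 120934645.000; East: 184764161.000; Central: 1972260.000; Inner: 30749668.000; Upper: 80973594.000; North: 263450674.000; Outer: 251717882.000; South: 301551914.000.
Minimum at Central.

Central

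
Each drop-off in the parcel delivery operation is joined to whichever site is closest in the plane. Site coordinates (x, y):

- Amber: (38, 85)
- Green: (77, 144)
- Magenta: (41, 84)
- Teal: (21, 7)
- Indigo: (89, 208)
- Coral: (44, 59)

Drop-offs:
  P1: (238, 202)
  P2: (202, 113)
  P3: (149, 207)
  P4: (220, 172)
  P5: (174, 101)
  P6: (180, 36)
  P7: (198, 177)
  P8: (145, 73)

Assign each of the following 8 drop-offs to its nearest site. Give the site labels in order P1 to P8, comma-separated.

P1 → Indigo (d²=22237.00)
P2 → Green (d²=16586.00)
P3 → Indigo (d²=3601.00)
P4 → Indigo (d²=18457.00)
P5 → Green (d²=11258.00)
P6 → Coral (d²=19025.00)
P7 → Indigo (d²=12842.00)
P8 → Green (d²=9665.00)

Indigo, Green, Indigo, Indigo, Green, Coral, Indigo, Green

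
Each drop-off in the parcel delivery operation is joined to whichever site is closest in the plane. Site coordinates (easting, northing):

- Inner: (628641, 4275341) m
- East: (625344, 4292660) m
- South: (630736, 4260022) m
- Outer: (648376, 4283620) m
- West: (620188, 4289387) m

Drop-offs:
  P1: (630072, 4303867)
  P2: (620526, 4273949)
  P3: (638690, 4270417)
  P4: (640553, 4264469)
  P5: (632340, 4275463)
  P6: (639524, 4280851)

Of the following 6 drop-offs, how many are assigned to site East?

P1 → East
P2 → Inner
P3 → Inner
P4 → South
P5 → Inner
P6 → Outer
1 of the 6 goes to East.

1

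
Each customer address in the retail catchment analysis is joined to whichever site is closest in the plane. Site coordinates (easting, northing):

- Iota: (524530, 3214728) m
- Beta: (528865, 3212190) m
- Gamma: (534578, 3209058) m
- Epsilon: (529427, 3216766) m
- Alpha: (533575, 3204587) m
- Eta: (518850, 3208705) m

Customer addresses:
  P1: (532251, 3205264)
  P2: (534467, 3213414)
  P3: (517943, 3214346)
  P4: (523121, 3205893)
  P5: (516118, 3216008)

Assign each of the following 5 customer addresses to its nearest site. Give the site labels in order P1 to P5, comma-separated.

Alpha, Gamma, Eta, Eta, Eta

P1 → Alpha (d²=2211305.00)
P2 → Gamma (d²=18987057.00)
P3 → Eta (d²=32643530.00)
P4 → Eta (d²=26148785.00)
P5 → Eta (d²=60797633.00)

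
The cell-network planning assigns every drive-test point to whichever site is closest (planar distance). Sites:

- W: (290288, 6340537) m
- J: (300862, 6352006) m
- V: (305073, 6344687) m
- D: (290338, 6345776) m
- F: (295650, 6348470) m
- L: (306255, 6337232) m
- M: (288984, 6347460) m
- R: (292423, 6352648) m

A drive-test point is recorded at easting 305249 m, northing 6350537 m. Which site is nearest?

J

Squared distances to each site:
W: 323831521.000; J: 21403730.000; V: 34253476.000; D: 245005042.000; F: 96413290.000; L: 178035061.000; M: 274018154.000; R: 168962597.000.
Minimum at J.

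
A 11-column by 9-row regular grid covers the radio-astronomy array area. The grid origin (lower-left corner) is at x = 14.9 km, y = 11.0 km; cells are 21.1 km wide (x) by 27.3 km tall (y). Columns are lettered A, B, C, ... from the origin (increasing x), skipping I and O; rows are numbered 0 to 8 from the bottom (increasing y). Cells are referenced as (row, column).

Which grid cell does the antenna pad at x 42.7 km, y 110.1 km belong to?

Column index: ⌊(42.7 − 14.9) / 21.1⌋ = ⌊1.318⌋ = 1 → column B
Row offset from origin: ⌊(110.1 − 11.0) / 27.3⌋ = ⌊3.630⌋ = 3 → row 3

(3, B)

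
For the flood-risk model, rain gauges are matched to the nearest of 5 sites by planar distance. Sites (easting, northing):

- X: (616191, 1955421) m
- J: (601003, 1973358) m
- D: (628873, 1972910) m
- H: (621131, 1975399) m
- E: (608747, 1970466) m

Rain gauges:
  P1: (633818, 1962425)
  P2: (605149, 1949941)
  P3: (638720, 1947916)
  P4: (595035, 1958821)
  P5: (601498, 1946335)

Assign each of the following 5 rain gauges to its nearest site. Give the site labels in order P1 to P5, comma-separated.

D, X, X, J, X

P1 → D (d²=134388250.00)
P2 → X (d²=151956164.00)
P3 → X (d²=563880866.00)
P4 → J (d²=246941393.00)
P5 → X (d²=298439645.00)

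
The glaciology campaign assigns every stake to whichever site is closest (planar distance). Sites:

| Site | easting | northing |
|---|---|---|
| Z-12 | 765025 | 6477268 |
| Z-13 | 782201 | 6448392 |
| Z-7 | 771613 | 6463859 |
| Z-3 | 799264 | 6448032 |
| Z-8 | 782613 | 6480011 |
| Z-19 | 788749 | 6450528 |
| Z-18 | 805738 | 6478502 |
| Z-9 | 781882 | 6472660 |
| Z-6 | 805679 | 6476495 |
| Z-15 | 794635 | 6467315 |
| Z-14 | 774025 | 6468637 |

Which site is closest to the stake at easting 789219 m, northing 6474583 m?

Squared distances to each site:
Z-12: 592558861.000; Z-13: 735220805.000; Z-7: 424975412.000; Z-3: 805857626.000; Z-8: 73102420.000; Z-19: 578863925.000; Z-18: 288235922.000; Z-9: 57529498.000; Z-6: 274587344.000; Z-15: 82156880.000; Z-14: 266212552.000.
Minimum at Z-9.

Z-9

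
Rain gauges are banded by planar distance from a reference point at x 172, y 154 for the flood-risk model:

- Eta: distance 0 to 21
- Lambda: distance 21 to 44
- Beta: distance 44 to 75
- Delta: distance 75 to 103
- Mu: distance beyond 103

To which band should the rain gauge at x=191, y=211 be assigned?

Beta

Distance = √((191−172)² + (211−154)²) = √(361.000 + 3249.000) = 60.083.
44 ≤ 60.083 < 75 → Beta.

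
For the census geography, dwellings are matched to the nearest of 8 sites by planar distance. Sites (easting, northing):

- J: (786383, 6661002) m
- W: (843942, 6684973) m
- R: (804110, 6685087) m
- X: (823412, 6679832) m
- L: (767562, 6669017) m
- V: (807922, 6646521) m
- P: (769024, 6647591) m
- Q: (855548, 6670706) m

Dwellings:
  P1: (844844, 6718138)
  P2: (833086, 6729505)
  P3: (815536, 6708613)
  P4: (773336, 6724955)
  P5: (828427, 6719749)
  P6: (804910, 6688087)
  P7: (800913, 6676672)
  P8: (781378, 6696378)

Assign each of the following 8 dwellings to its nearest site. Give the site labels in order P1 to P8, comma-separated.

W, W, R, R, W, R, R, R

P1 → W (d²=1100730829.00)
P2 → W (d²=2100951760.00)
P3 → R (d²=684026152.00)
P4 → R (d²=2536496500.00)
P5 → W (d²=1450085401.00)
P6 → R (d²=9640000.00)
P7 → R (d²=81033034.00)
P8 → R (d²=644230505.00)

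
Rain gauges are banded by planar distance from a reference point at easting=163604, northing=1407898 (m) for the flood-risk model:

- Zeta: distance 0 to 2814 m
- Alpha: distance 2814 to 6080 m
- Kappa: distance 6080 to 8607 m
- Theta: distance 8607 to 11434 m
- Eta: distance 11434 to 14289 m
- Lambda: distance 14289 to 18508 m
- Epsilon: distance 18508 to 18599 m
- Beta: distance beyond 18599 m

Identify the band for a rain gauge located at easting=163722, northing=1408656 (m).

Zeta

Distance = √((163722−163604)² + (1408656−1407898)²) = √(13924.000 + 574564.000) = 767.130 m.
0 ≤ 767.130 < 2814 → Zeta.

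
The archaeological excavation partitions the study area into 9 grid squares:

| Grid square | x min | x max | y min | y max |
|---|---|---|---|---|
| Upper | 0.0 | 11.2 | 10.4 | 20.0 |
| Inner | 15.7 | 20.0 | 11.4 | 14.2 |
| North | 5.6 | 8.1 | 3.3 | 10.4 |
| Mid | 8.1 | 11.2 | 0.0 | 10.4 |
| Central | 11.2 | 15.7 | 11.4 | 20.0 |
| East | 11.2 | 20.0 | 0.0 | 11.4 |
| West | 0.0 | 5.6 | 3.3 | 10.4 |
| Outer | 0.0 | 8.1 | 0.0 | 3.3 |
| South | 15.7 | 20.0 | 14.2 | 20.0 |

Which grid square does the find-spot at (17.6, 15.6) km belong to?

South

The point has x = 17.6 and y = 15.6.
Only South satisfies 15.7 ≤ x ≤ 20.0 and 14.2 ≤ y ≤ 20.0.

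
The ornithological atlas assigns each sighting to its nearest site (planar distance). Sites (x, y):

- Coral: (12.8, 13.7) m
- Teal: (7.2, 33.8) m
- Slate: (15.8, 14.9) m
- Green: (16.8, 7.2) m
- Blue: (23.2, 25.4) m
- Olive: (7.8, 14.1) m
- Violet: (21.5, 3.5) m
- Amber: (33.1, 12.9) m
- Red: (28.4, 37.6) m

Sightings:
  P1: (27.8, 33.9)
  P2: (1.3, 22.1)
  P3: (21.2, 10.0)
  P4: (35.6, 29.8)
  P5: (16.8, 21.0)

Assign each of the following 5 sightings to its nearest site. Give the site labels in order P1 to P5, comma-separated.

Red, Olive, Green, Red, Slate

P1 → Red (d²=14.05)
P2 → Olive (d²=106.25)
P3 → Green (d²=27.20)
P4 → Red (d²=112.68)
P5 → Slate (d²=38.21)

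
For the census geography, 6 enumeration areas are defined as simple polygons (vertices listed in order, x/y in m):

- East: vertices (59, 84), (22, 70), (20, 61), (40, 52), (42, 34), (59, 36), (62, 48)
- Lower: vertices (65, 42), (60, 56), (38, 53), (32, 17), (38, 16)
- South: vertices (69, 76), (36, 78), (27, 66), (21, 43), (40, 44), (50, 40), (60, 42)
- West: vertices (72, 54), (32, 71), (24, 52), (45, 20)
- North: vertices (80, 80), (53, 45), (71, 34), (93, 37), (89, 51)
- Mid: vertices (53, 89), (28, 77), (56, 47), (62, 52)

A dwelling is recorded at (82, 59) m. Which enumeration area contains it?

North

Cast a ray rightward from (82, 59). For each polygon, the edges (by vertex number in listed order) whose endpoints lie on opposite sides of y = 59, where each meets that height, and whether that is right or left of the point:
East: 3–4 at x≈24.4 (left), 7–1 at x≈61.1 (left) → 0 crossings.
Lower: no edge straddles that height → 0 crossings.
South: 3–4 at x≈25.2 (left), 7–1 at x≈64.5 (left) → 0 crossings.
West: 1–2 at x≈60.2 (left), 2–3 at x≈26.9 (left) → 0 crossings.
North: 1–2 at x≈63.8 (left), 5–1 at x≈86.5 (right) → 1 crossing.
Mid: 2–3 at x≈44.8 (left), 4–1 at x≈60.3 (left) → 0 crossings.
Only North has an odd count, so the point is inside North.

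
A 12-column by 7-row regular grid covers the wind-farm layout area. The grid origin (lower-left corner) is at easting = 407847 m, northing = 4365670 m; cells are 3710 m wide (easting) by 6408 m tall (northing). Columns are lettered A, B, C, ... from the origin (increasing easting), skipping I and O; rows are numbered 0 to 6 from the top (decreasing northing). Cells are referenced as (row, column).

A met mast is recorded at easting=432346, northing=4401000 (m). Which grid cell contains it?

(1, G)

Column index: ⌊(432346 − 407847) / 3710⌋ = ⌊6.604⌋ = 6 → column G
Row offset from origin: ⌊(4401000 − 4365670) / 6408⌋ = ⌊5.513⌋ = 5 → row 1 (counted from top)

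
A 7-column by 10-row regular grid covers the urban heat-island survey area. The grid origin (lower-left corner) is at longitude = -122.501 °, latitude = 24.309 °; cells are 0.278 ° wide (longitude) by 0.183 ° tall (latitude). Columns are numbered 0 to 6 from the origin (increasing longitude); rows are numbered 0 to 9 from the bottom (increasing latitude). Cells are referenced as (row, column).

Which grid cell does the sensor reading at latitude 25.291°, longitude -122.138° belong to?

(5, 1)

Column index: ⌊(-122.138 − -122.501) / 0.278⌋ = ⌊1.306⌋ = 1
Row offset from origin: ⌊(25.291 − 24.309) / 0.183⌋ = ⌊5.366⌋ = 5 → row 5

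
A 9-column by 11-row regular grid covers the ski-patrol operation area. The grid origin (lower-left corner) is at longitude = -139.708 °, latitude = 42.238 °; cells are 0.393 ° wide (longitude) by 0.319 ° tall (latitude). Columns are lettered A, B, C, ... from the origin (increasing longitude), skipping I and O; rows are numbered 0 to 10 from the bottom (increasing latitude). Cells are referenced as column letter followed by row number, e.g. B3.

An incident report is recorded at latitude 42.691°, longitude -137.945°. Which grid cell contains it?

E1

Column index: ⌊(-137.945 − -139.708) / 0.393⌋ = ⌊4.486⌋ = 4 → column E
Row offset from origin: ⌊(42.691 − 42.238) / 0.319⌋ = ⌊1.420⌋ = 1 → row 1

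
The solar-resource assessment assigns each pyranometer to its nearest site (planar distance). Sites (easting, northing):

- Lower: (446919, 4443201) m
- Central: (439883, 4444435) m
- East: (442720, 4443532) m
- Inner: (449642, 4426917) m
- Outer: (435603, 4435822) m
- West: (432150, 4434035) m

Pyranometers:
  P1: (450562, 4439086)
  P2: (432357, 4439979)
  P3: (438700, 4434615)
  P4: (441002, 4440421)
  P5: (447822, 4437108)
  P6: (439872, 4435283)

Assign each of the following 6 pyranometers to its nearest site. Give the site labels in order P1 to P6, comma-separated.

P1 → Lower (d²=30204674.00)
P2 → Outer (d²=27817165.00)
P3 → Outer (d²=11048258.00)
P4 → East (d²=12629845.00)
P5 → Lower (d²=37940058.00)
P6 → Outer (d²=18514882.00)

Lower, Outer, Outer, East, Lower, Outer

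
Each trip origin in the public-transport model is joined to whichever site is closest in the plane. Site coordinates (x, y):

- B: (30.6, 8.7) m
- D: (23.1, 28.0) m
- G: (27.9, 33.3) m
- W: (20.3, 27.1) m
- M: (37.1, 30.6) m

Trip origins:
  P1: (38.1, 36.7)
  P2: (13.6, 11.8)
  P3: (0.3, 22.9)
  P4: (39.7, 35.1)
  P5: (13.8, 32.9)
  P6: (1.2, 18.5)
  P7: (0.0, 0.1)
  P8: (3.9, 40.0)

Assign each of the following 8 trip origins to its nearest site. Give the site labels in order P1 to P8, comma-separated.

P1 → M (d²=38.21)
P2 → W (d²=278.98)
P3 → W (d²=417.64)
P4 → M (d²=27.01)
P5 → W (d²=75.89)
P6 → W (d²=438.77)
P7 → B (d²=1010.32)
P8 → W (d²=435.37)

M, W, W, M, W, W, B, W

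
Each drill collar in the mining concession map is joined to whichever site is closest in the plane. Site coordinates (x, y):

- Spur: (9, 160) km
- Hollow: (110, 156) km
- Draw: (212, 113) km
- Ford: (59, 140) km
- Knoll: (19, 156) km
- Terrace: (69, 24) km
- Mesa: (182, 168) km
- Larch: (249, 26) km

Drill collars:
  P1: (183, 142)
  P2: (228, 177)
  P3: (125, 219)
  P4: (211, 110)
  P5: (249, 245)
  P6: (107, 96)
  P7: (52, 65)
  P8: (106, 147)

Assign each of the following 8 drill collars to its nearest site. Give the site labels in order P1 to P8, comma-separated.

Mesa, Mesa, Hollow, Draw, Mesa, Hollow, Terrace, Hollow

P1 → Mesa (d²=677.00)
P2 → Mesa (d²=2197.00)
P3 → Hollow (d²=4194.00)
P4 → Draw (d²=10.00)
P5 → Mesa (d²=10418.00)
P6 → Hollow (d²=3609.00)
P7 → Terrace (d²=1970.00)
P8 → Hollow (d²=97.00)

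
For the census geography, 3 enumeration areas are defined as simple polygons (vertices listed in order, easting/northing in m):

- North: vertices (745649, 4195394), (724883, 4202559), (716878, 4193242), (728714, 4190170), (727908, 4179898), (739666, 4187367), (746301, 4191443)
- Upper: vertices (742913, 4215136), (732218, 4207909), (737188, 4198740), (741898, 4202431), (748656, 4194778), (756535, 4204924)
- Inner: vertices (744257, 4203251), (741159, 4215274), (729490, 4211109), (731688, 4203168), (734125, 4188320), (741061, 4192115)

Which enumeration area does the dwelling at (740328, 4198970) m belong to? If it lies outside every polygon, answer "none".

Inner

Cast a ray rightward from (740328, 4198970). For each polygon, the edges (by vertex number in listed order) whose endpoints lie on opposite sides of northing = 4198970, where each meets that height, and whether that is right or left of the point:
North: 1–2 at easting≈735284.8 (left), 2–3 at easting≈721799.4 (left) → 0 crossings.
Upper: 2–3 at easting≈737063.3 (left), 3–4 at easting≈737481.5 (left), 4–5 at easting≈744954.2 (right), 5–6 at easting≈751911.3 (right) → 2 crossings.
Inner: 4–5 at easting≈732377.0 (left), 6–1 at easting≈743028.4 (right) → 1 crossing.
Only Inner has an odd count, so the point is inside Inner.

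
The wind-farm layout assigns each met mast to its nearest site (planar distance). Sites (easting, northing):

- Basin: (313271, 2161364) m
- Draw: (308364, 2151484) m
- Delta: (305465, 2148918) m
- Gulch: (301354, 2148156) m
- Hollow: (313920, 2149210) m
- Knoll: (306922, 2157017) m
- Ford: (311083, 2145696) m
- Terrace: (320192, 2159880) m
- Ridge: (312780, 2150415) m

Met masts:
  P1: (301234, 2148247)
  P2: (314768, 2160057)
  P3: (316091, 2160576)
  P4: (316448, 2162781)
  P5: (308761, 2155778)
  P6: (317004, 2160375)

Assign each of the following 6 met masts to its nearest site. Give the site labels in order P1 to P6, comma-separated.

P1 → Gulch (d²=22681.00)
P2 → Basin (d²=3949258.00)
P3 → Basin (d²=8573344.00)
P4 → Basin (d²=12101218.00)
P5 → Knoll (d²=4917042.00)
P6 → Terrace (d²=10408369.00)

Gulch, Basin, Basin, Basin, Knoll, Terrace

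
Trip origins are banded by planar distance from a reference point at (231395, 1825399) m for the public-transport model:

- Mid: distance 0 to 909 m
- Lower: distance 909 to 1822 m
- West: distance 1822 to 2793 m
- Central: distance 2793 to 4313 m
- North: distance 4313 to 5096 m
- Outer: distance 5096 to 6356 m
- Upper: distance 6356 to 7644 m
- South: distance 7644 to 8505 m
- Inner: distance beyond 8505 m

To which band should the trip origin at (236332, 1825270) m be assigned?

Distance = √((236332−231395)² + (1825270−1825399)²) = √(24373969.000 + 16641.000) = 4938.685 m.
4313 ≤ 4938.685 < 5096 → North.

North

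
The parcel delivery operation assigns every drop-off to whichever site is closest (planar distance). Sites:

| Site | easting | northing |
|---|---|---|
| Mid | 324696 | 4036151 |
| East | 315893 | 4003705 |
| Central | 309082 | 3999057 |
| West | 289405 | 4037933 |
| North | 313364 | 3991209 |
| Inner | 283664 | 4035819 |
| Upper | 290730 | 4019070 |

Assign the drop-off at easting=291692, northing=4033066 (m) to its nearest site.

West

Squared distances to each site:
Mid: 1098781241.000; East: 1447756722.000; Central: 1459024181.000; West: 28918058.000; North: 2221684033.000; Inner: 72027793.000; Upper: 196813460.000.
Minimum at West.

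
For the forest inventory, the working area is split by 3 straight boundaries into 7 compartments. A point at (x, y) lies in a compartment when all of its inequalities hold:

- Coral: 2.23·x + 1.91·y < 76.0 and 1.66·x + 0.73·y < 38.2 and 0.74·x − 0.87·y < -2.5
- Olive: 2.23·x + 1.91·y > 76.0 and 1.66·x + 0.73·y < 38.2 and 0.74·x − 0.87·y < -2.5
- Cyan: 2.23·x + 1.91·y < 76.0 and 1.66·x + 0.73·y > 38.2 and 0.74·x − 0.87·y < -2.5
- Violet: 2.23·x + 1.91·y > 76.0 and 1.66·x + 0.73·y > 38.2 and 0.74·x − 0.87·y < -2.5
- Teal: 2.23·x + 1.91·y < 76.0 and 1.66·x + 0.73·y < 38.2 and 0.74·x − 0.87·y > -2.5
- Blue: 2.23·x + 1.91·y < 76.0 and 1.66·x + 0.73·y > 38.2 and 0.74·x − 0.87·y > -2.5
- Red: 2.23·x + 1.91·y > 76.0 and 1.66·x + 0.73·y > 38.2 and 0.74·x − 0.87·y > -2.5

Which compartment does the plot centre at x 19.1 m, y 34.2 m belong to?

Violet

2.23·19.1 + 1.91·34.2 = 107.915, which is > 76.0
1.66·19.1 + 0.73·34.2 = 56.672, which is > 38.2
0.74·19.1 − 0.87·34.2 = -15.620, which is < -2.5
This sign pattern matches Violet.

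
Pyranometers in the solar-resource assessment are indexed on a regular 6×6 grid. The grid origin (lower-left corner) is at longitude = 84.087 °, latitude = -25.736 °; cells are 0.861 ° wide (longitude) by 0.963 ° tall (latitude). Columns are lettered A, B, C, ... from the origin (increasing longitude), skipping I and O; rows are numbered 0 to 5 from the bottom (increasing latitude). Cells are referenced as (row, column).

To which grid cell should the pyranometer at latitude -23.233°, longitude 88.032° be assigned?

(2, E)

Column index: ⌊(88.032 − 84.087) / 0.861⌋ = ⌊4.582⌋ = 4 → column E
Row offset from origin: ⌊(-23.233 − -25.736) / 0.963⌋ = ⌊2.599⌋ = 2 → row 2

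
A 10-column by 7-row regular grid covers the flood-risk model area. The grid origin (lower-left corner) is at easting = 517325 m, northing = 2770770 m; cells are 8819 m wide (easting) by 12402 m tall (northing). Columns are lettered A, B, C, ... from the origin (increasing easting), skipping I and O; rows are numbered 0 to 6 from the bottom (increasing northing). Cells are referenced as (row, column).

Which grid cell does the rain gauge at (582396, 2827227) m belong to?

(4, H)

Column index: ⌊(582396 − 517325) / 8819⌋ = ⌊7.379⌋ = 7 → column H
Row offset from origin: ⌊(2827227 − 2770770) / 12402⌋ = ⌊4.552⌋ = 4 → row 4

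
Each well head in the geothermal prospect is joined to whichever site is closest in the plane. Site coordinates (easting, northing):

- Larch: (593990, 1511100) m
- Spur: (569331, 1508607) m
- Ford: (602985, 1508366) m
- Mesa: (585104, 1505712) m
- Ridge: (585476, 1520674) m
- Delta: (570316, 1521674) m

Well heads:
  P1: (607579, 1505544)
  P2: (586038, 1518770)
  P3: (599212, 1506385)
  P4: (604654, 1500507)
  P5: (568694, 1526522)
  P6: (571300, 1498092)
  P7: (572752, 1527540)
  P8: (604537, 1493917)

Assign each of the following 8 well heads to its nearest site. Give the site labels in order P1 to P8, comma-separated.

Ford, Ridge, Ford, Ford, Delta, Spur, Delta, Ford

P1 → Ford (d²=29068520.00)
P2 → Ridge (d²=3941060.00)
P3 → Ford (d²=18159890.00)
P4 → Ford (d²=64549442.00)
P5 → Delta (d²=26133988.00)
P6 → Spur (d²=114442186.00)
P7 → Delta (d²=40344052.00)
P8 → Ford (d²=211182305.00)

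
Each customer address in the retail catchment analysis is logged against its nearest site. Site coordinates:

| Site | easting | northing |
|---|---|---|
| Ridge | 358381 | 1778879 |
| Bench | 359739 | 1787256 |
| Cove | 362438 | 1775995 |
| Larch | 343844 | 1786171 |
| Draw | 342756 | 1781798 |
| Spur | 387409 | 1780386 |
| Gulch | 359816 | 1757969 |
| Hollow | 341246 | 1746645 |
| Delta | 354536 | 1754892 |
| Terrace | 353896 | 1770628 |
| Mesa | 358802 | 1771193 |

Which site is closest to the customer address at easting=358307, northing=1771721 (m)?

Squared distances to each site:
Ridge: 51242440.000; Bench: 243386849.000; Cove: 35332237.000; Larch: 417980869.000; Draw: 343379530.000; Spur: 922008629.000; Gulch: 191394585.000; Hollow: 919883497.000; Delta: 297435682.000; Terrace: 20651570.000; Mesa: 523809.000.
Minimum at Mesa.

Mesa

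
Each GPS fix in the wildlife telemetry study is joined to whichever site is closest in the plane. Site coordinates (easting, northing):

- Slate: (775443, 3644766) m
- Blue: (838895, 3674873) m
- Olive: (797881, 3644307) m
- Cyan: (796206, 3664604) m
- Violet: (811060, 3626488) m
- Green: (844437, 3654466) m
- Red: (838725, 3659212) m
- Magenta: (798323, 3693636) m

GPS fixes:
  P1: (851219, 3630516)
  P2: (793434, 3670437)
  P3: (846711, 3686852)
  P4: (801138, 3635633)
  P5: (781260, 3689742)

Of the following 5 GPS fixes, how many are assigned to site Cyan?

1

P1 → Green
P2 → Cyan
P3 → Blue
P4 → Olive
P5 → Magenta
1 of the 5 goes to Cyan.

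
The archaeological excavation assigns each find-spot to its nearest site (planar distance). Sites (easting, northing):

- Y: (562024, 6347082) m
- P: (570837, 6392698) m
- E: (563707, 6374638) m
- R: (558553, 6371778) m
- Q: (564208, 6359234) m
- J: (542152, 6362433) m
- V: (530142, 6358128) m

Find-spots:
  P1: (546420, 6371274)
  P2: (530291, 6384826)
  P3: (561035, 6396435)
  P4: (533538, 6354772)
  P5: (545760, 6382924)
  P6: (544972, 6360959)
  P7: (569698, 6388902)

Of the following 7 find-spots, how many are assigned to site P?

2

P1 → J
P2 → J
P3 → P
P4 → V
P5 → R
P6 → J
P7 → P
2 of the 7 go to P.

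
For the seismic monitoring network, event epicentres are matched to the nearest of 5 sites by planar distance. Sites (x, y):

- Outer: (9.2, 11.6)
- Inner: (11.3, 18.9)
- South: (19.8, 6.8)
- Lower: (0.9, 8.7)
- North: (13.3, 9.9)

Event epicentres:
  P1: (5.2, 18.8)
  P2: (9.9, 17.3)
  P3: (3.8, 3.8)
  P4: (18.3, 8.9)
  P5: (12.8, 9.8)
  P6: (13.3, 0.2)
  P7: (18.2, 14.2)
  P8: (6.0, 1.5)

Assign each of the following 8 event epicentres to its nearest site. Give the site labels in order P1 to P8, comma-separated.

P1 → Inner (d²=37.22)
P2 → Inner (d²=4.52)
P3 → Lower (d²=32.42)
P4 → South (d²=6.66)
P5 → North (d²=0.26)
P6 → South (d²=85.81)
P7 → North (d²=42.50)
P8 → Lower (d²=77.85)

Inner, Inner, Lower, South, North, South, North, Lower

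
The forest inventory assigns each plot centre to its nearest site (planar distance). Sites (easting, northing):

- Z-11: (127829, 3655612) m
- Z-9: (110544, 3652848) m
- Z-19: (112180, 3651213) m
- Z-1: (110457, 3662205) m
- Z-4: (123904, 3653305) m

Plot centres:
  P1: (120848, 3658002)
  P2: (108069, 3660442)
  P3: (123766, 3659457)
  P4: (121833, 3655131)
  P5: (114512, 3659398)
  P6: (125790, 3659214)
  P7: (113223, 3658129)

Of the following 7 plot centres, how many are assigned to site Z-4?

P1 → Z-4
P2 → Z-1
P3 → Z-11
P4 → Z-4
P5 → Z-1
P6 → Z-11
P7 → Z-1
2 of the 7 go to Z-4.

2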